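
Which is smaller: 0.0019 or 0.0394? 0.0019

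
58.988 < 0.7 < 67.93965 False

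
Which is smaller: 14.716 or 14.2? 14.2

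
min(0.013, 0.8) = 0.013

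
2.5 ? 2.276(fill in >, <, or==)>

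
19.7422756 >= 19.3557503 True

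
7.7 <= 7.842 True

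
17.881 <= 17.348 False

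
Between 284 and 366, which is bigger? 366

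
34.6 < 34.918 True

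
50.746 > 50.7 True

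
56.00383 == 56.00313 False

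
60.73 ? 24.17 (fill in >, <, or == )>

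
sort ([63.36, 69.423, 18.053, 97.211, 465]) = [18.053, 63.36, 69.423, 97.211, 465]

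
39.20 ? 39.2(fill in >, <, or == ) ==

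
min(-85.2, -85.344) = -85.344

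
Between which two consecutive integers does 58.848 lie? 58 and 59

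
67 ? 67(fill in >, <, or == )==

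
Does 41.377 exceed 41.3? Yes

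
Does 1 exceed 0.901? Yes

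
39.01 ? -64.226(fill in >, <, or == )>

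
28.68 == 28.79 False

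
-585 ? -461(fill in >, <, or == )<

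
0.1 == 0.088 False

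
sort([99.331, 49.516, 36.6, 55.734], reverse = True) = [99.331, 55.734, 49.516, 36.6]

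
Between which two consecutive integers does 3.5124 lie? 3 and 4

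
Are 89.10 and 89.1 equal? Yes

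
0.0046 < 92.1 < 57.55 False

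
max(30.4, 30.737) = 30.737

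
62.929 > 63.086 False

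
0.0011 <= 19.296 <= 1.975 False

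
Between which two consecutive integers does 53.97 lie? 53 and 54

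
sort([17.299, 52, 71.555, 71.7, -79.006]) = [-79.006, 17.299, 52, 71.555, 71.7]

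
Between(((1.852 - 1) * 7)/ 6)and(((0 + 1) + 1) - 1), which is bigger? (((0 + 1) + 1) - 1)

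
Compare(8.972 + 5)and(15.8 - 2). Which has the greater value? (8.972 + 5)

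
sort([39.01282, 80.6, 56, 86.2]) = [39.01282, 56, 80.6, 86.2]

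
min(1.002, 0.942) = 0.942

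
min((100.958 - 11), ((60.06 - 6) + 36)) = 89.958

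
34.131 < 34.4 True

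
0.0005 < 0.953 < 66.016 True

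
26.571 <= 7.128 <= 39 False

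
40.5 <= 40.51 True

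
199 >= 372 False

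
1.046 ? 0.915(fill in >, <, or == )>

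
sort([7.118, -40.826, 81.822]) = [-40.826, 7.118, 81.822]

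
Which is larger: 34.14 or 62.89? 62.89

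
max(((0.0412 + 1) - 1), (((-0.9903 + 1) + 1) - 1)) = 0.0412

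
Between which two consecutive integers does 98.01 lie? 98 and 99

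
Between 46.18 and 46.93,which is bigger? 46.93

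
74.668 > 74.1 True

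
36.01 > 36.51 False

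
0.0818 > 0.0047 True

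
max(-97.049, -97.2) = -97.049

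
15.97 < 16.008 True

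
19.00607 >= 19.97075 False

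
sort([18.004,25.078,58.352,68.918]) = [18.004,25.078,58.352,68.918]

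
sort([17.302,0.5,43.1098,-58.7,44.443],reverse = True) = [44.443,43.1098,17.302,0.5,-58.7]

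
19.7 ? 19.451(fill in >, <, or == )>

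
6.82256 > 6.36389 True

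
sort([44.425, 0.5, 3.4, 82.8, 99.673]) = [0.5, 3.4, 44.425, 82.8, 99.673]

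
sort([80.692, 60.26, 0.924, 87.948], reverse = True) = [87.948, 80.692, 60.26, 0.924]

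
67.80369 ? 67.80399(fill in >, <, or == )<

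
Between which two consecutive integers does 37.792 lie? 37 and 38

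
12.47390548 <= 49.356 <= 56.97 True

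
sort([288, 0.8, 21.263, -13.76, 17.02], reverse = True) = [288, 21.263, 17.02, 0.8, -13.76]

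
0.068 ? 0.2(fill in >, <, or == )<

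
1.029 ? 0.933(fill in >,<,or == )>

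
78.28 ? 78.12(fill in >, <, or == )>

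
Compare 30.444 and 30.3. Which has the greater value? 30.444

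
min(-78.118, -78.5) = -78.5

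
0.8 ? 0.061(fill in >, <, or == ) >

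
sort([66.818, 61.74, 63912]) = [61.74, 66.818, 63912]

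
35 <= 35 True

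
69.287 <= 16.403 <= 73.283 False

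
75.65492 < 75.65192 False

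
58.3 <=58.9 True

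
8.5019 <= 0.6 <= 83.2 False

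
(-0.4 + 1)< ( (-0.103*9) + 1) False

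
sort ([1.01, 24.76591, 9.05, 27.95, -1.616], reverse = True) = [27.95, 24.76591, 9.05, 1.01, -1.616]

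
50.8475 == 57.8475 False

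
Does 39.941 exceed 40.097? No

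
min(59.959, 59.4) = 59.4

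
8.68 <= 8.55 False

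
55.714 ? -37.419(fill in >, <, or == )>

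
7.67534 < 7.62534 False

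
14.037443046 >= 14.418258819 False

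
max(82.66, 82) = 82.66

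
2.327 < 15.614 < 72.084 True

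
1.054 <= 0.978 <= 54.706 False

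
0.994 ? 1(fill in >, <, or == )<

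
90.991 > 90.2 True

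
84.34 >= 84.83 False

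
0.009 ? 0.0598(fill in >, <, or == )<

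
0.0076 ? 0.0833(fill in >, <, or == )<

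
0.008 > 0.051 False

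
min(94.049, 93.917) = 93.917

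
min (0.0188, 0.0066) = 0.0066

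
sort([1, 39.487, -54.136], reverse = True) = [39.487, 1, -54.136]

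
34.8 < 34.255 False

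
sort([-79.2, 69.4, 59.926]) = [-79.2, 59.926, 69.4]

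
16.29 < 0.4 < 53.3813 False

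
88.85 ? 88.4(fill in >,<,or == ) >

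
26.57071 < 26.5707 False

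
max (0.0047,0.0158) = 0.0158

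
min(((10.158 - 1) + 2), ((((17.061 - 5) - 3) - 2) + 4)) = 11.061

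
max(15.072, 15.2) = 15.2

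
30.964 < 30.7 False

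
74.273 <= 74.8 True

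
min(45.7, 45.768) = 45.7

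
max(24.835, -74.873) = 24.835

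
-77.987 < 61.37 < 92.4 True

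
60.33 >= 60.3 True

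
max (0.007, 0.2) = 0.2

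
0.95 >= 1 False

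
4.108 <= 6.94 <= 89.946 True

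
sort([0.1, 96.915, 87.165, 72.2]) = [0.1, 72.2, 87.165, 96.915]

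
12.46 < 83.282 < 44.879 False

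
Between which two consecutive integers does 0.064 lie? 0 and 1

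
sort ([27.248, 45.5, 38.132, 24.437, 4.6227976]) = [4.6227976, 24.437, 27.248, 38.132, 45.5]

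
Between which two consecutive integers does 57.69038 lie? 57 and 58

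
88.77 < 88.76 False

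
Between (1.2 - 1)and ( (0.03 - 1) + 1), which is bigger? (1.2 - 1)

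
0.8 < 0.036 False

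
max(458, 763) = 763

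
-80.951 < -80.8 True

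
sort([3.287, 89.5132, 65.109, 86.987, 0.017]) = [0.017, 3.287, 65.109, 86.987, 89.5132]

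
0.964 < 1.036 True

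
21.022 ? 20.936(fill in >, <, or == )>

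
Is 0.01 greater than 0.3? No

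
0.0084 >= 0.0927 False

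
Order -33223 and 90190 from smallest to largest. -33223, 90190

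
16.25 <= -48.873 False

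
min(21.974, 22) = 21.974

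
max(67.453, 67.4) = 67.453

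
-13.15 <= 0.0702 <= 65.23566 True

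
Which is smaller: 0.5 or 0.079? 0.079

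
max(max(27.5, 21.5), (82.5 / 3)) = 27.5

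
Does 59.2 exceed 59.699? No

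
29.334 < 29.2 False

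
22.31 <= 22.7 True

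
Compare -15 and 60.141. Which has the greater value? 60.141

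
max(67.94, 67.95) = 67.95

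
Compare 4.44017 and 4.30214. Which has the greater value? 4.44017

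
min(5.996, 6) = 5.996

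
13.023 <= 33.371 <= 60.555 True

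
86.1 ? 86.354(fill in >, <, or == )<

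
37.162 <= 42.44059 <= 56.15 True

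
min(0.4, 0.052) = 0.052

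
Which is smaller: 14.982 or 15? 14.982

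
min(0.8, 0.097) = 0.097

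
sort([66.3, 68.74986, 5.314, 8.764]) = [5.314, 8.764, 66.3, 68.74986]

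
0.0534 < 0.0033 False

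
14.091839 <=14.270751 True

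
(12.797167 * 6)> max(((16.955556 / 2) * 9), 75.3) True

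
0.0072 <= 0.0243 True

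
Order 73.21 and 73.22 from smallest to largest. 73.21, 73.22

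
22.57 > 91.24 False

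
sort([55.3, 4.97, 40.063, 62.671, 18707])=[4.97, 40.063, 55.3, 62.671, 18707]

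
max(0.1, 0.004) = 0.1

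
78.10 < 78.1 False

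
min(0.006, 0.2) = 0.006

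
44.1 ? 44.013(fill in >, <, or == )>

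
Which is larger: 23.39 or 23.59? 23.59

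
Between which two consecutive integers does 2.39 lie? 2 and 3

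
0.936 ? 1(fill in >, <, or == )<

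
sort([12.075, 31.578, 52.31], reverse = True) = [52.31, 31.578, 12.075]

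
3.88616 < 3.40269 False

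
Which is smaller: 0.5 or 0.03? 0.03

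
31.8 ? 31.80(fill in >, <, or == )==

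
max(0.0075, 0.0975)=0.0975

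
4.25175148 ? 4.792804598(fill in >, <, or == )<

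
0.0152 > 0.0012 True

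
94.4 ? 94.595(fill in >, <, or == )<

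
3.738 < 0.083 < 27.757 False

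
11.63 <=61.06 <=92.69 True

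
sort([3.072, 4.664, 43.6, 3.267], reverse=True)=[43.6, 4.664, 3.267, 3.072]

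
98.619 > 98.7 False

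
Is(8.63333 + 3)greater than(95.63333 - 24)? No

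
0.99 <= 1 True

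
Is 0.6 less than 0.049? No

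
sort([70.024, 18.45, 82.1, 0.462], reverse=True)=[82.1, 70.024, 18.45, 0.462]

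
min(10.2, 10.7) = 10.2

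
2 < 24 True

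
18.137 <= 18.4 True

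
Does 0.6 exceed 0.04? Yes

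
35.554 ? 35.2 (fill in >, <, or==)>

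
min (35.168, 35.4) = 35.168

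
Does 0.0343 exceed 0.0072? Yes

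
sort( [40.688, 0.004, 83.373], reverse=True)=[83.373, 40.688, 0.004]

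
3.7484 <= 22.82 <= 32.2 True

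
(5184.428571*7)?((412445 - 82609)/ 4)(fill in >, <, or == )<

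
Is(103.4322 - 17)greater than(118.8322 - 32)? No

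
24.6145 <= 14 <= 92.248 False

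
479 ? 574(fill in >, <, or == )<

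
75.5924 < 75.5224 False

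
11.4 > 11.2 True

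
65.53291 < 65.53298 True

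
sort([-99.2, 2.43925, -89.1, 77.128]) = [-99.2, -89.1, 2.43925, 77.128]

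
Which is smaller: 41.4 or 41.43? 41.4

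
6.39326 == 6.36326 False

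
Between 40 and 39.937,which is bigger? 40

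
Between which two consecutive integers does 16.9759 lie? 16 and 17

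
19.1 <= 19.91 True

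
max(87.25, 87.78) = 87.78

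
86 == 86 True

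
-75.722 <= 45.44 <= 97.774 True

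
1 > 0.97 True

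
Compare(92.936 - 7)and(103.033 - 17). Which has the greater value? (103.033 - 17)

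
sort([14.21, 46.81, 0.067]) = [0.067, 14.21, 46.81]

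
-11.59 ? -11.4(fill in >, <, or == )<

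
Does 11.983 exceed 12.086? No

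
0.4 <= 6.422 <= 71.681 True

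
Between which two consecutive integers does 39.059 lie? 39 and 40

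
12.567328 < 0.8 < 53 False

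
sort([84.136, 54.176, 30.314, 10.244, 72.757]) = [10.244, 30.314, 54.176, 72.757, 84.136]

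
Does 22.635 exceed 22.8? No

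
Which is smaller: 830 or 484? 484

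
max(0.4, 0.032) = 0.4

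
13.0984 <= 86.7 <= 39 False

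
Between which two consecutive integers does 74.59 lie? 74 and 75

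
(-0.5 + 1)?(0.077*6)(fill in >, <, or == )>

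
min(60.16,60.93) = 60.16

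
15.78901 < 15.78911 True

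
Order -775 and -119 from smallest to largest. -775, -119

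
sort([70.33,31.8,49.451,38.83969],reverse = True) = [70.33,49.451,38.83969,31.8]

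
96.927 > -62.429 True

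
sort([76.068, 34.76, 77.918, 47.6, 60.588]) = [34.76, 47.6, 60.588, 76.068, 77.918]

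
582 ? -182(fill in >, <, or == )>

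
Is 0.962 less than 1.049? Yes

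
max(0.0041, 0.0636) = 0.0636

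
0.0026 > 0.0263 False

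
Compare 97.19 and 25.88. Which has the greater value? 97.19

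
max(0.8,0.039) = 0.8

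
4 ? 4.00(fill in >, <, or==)==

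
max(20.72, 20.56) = 20.72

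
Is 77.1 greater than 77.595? No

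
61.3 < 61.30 False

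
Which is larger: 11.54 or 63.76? 63.76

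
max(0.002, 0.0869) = 0.0869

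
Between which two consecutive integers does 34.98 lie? 34 and 35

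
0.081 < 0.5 True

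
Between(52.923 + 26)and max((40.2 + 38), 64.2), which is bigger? (52.923 + 26)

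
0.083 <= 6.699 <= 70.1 True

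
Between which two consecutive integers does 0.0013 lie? 0 and 1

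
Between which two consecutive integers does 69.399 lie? 69 and 70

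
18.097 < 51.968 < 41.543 False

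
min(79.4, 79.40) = 79.4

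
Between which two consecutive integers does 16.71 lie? 16 and 17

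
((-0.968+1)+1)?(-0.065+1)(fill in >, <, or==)>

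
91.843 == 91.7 False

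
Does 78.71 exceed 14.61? Yes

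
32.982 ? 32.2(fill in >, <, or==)>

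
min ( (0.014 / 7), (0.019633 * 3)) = 0.002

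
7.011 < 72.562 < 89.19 True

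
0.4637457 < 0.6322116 True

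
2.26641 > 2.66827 False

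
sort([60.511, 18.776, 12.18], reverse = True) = [60.511, 18.776, 12.18]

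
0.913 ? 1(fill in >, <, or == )<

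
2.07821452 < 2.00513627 False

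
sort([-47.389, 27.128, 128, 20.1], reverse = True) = [128, 27.128, 20.1, -47.389]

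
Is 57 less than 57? No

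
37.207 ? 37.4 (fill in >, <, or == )<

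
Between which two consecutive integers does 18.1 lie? 18 and 19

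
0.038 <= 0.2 True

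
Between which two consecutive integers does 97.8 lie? 97 and 98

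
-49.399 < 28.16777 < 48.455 True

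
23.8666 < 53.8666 True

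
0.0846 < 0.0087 False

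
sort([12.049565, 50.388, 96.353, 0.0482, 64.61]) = [0.0482, 12.049565, 50.388, 64.61, 96.353]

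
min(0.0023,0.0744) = 0.0023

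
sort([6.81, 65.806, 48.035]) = [6.81, 48.035, 65.806]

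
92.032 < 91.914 False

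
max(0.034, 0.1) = 0.1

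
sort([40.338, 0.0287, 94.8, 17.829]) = [0.0287, 17.829, 40.338, 94.8]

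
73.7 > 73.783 False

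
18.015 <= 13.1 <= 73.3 False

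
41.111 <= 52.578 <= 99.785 True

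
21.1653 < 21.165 False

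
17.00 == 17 True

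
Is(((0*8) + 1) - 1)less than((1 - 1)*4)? No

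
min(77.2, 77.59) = 77.2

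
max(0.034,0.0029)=0.034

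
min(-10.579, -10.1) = -10.579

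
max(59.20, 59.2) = 59.2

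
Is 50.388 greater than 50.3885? No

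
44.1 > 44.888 False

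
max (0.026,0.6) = 0.6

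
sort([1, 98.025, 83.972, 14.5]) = [1, 14.5, 83.972, 98.025]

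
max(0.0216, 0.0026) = 0.0216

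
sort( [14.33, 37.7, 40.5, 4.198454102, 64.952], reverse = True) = [64.952, 40.5, 37.7, 14.33, 4.198454102]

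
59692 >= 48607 True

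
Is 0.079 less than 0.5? Yes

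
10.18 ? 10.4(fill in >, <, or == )<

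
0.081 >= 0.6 False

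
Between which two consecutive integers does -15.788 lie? -16 and -15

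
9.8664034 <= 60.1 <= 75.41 True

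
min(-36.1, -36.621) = -36.621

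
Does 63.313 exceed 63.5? No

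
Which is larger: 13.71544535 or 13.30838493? 13.71544535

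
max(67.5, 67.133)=67.5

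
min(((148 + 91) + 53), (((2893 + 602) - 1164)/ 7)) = 292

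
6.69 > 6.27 True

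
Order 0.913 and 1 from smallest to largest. 0.913, 1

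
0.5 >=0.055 True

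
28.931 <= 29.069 True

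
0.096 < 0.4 True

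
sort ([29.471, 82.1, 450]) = [29.471, 82.1, 450]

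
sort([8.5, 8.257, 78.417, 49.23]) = [8.257, 8.5, 49.23, 78.417]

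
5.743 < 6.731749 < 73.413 True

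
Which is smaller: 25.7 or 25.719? 25.7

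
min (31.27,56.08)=31.27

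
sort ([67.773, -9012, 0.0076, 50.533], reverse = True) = [67.773, 50.533, 0.0076, -9012]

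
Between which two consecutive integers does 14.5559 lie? 14 and 15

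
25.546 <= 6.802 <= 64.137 False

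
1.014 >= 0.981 True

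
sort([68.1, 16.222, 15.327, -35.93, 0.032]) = [-35.93, 0.032, 15.327, 16.222, 68.1]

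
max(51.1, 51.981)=51.981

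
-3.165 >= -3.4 True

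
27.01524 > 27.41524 False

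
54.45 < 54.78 True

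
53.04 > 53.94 False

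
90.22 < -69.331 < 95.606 False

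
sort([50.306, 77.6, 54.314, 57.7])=[50.306, 54.314, 57.7, 77.6]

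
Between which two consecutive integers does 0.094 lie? 0 and 1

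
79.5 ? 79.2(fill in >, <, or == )>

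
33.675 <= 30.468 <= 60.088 False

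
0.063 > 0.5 False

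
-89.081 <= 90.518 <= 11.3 False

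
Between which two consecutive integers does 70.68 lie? 70 and 71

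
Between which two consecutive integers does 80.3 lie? 80 and 81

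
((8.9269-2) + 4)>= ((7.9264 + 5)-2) True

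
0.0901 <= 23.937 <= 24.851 True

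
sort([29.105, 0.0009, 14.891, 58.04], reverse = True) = [58.04, 29.105, 14.891, 0.0009]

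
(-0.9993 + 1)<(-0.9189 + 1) True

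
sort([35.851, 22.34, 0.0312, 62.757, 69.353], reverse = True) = [69.353, 62.757, 35.851, 22.34, 0.0312]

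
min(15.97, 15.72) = 15.72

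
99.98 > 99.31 True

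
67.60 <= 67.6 True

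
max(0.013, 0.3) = 0.3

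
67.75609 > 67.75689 False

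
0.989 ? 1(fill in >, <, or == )<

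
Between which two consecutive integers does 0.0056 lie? 0 and 1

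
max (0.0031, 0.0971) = 0.0971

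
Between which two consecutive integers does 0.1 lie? 0 and 1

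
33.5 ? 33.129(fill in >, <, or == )>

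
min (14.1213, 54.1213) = 14.1213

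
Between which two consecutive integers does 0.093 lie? 0 and 1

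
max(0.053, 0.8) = 0.8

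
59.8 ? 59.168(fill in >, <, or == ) >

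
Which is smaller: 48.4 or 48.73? 48.4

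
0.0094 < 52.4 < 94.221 True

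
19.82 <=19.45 False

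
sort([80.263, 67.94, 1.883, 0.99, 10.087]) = [0.99, 1.883, 10.087, 67.94, 80.263]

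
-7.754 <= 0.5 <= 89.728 True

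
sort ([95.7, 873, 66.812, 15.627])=[15.627, 66.812, 95.7, 873]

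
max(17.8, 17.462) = 17.8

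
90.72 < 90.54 False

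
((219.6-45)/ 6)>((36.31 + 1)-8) False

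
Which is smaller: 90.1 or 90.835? 90.1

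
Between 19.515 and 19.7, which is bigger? 19.7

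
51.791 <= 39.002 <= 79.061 False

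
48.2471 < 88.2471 True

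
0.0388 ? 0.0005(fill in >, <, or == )>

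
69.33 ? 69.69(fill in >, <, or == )<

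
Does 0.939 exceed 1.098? No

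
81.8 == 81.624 False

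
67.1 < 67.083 False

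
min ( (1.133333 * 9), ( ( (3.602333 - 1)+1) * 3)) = 10.199997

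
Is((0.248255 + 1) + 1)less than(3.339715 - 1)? Yes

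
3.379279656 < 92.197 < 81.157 False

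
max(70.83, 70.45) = 70.83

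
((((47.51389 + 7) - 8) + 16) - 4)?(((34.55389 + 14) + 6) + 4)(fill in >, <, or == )<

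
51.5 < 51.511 True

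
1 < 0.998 False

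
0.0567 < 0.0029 False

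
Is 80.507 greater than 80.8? No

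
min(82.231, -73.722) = -73.722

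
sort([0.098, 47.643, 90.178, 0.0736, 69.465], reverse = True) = [90.178, 69.465, 47.643, 0.098, 0.0736]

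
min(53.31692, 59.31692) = 53.31692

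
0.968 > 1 False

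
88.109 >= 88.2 False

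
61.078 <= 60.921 False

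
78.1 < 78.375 True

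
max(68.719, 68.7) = 68.719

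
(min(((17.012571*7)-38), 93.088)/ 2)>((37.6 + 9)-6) False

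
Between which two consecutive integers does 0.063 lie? 0 and 1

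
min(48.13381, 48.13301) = 48.13301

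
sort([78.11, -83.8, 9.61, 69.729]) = [-83.8, 9.61, 69.729, 78.11]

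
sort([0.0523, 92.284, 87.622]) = [0.0523, 87.622, 92.284]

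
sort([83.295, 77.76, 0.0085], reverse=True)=[83.295, 77.76, 0.0085]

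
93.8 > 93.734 True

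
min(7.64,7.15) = 7.15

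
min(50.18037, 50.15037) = 50.15037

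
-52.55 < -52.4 True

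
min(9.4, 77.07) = 9.4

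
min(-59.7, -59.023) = -59.7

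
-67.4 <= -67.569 False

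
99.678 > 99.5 True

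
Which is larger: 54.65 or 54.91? 54.91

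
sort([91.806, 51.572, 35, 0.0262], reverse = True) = [91.806, 51.572, 35, 0.0262]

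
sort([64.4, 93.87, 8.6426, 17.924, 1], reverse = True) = [93.87, 64.4, 17.924, 8.6426, 1]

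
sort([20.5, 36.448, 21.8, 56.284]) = [20.5, 21.8, 36.448, 56.284]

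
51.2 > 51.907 False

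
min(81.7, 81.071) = 81.071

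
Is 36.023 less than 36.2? Yes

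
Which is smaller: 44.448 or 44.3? 44.3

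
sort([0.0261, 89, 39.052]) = [0.0261, 39.052, 89]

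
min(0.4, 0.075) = 0.075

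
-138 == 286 False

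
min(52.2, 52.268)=52.2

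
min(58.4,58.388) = 58.388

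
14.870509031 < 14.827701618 False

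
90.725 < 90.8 True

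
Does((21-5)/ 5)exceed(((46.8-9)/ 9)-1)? No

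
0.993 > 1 False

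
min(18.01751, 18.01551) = 18.01551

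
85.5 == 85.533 False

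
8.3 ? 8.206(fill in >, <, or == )>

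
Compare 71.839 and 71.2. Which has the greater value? 71.839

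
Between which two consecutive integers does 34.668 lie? 34 and 35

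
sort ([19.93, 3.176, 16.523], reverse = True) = [19.93, 16.523, 3.176]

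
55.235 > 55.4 False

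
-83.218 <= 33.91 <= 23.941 False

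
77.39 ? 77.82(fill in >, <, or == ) <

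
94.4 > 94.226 True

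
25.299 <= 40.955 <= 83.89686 True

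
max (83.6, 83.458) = 83.6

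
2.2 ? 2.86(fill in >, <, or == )<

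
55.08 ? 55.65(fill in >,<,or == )<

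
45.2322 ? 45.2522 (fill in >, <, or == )<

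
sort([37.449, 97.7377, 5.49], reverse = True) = [97.7377, 37.449, 5.49]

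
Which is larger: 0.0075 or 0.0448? 0.0448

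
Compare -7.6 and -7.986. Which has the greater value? -7.6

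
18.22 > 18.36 False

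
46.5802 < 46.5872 True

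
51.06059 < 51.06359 True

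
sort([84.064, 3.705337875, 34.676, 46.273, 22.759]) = [3.705337875, 22.759, 34.676, 46.273, 84.064]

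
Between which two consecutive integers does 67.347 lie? 67 and 68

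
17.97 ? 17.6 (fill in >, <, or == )>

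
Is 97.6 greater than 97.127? Yes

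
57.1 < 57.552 True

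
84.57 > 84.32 True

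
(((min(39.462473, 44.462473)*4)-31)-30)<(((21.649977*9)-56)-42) False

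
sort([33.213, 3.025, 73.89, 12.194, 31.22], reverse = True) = [73.89, 33.213, 31.22, 12.194, 3.025]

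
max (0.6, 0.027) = 0.6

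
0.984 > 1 False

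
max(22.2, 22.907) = 22.907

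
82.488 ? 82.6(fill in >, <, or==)<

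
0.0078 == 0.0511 False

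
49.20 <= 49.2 True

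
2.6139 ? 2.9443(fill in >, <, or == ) <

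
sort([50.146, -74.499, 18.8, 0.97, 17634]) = [-74.499, 0.97, 18.8, 50.146, 17634]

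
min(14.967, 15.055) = 14.967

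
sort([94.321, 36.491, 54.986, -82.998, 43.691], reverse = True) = [94.321, 54.986, 43.691, 36.491, -82.998]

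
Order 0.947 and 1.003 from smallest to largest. 0.947, 1.003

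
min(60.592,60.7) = 60.592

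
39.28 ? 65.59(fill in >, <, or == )<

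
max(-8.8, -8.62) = -8.62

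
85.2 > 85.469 False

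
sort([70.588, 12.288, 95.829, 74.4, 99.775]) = [12.288, 70.588, 74.4, 95.829, 99.775]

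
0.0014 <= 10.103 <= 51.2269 True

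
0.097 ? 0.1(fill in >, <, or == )<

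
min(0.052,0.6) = 0.052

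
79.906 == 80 False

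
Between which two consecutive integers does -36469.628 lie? -36470 and -36469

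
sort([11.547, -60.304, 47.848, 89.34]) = [-60.304, 11.547, 47.848, 89.34]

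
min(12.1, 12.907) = 12.1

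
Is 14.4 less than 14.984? Yes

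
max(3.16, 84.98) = 84.98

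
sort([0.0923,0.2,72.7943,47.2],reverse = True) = [72.7943,47.2,0.2,0.0923]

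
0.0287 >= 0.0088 True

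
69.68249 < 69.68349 True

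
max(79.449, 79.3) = 79.449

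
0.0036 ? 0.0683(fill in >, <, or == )<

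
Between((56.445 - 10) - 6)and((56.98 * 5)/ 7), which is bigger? ((56.98 * 5)/ 7)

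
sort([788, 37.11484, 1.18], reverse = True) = [788, 37.11484, 1.18]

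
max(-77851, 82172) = 82172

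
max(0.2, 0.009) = 0.2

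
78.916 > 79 False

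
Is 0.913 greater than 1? No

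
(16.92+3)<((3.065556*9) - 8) False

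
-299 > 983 False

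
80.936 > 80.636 True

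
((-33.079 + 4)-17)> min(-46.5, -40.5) True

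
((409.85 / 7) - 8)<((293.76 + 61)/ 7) True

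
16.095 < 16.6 True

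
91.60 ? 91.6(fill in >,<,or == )==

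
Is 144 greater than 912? No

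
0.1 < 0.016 False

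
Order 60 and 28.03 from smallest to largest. 28.03, 60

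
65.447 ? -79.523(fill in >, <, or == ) >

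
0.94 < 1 True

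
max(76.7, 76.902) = 76.902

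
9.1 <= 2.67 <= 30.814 False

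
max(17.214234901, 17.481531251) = 17.481531251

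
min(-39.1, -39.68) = -39.68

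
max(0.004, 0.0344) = 0.0344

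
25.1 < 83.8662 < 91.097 True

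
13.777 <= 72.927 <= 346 True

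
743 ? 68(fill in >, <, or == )>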